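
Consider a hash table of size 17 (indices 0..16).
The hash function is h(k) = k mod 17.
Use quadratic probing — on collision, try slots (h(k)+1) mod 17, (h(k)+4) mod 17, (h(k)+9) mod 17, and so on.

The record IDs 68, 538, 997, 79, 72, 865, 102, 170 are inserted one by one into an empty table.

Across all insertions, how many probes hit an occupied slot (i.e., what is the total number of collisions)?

68: h=0 => slot 0
538: h=11 => slot 11
997: h=11, probe 11,12 => slot 12
79: h=11, probe 11,12,15 => slot 15
72: h=4 => slot 4
865: h=15, probe 15,16 => slot 16
102: h=0, probe 0,1 => slot 1
170: h=0, probe 0,1,4,9 => slot 9
Table: [68, 102, _, _, 72, _, _, _, _, 170, _, 538, 997, _, _, 79, 865]

8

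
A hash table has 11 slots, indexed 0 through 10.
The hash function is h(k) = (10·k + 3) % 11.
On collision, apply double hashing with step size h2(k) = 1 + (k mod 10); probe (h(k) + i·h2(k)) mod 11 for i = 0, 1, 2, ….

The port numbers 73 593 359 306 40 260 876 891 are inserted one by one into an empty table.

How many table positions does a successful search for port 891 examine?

Insert 73: h=7, slot 7 empty -> index 7.
Insert 593: h=4, slot 4 empty -> index 4.
Insert 359: h=7, h2=10, slot 7 occupied -> index 6.
Insert 306: h=5, slot 5 empty -> index 5.
Insert 40: h=7, h2=1, slot 7 occupied -> index 8.
Insert 260: h=7, h2=1, slots 7,8 occupied -> index 9.
Insert 876: h=7, h2=7, slot 7 occupied -> index 3.
Insert 891: h=3, h2=2, slots 3,5,7,9 occupied -> index 0.
Table: [891, —, —, 876, 593, 306, 359, 73, 40, 260, —]
Lookup 891: h=3, h2=2, probe 3,5,7,9,0 → found at 0.

5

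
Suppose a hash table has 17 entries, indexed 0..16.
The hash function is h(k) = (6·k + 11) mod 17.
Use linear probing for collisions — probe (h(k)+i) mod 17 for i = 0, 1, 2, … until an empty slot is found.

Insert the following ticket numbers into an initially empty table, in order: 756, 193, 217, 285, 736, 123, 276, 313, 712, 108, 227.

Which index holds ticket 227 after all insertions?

756: h=8 => slot 8
193: h=13 => slot 13
217: h=4 => slot 4
285: h=4, probe 4,5 => slot 5
736: h=7 => slot 7
123: h=1 => slot 1
276: h=1, probe 1,2 => slot 2
313: h=2, probe 2,3 => slot 3
712: h=16 => slot 16
108: h=13, probe 13,14 => slot 14
227: h=13, probe 13,14,15 => slot 15
Table: [_, 123, 276, 313, 217, 285, _, 736, 756, _, _, _, _, 193, 108, 227, 712]

15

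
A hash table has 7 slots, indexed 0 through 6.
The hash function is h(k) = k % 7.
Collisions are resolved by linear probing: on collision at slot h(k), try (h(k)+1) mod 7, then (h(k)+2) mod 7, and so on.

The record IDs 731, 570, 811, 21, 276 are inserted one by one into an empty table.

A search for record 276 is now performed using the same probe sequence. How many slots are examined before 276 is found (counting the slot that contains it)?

3

731 hashes to 3; slot 3 is free → place at 3.
570 hashes to 3; 3 taken → place at 4.
811 hashes to 6; slot 6 is free → place at 6.
21 hashes to 0; slot 0 is free → place at 0.
276 hashes to 3; 3,4 taken → place at 5.
Table: [21, ∅, ∅, 731, 570, 276, 811]
Lookup 276: h=3, probe 3,4,5 → found at 5.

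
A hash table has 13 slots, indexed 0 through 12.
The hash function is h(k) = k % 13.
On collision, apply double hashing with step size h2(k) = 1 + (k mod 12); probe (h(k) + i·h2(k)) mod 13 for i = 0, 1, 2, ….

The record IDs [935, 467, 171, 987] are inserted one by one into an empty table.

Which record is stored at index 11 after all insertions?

467

Insert 935: h=12, slot 12 empty → index 12.
Insert 467: h=12, h2=12, slot 12 occupied → index 11.
Insert 171: h=2, slot 2 empty → index 2.
Insert 987: h=12, h2=4, slot 12 occupied → index 3.
Table: [—, —, 171, 987, —, —, —, —, —, —, —, 467, 935]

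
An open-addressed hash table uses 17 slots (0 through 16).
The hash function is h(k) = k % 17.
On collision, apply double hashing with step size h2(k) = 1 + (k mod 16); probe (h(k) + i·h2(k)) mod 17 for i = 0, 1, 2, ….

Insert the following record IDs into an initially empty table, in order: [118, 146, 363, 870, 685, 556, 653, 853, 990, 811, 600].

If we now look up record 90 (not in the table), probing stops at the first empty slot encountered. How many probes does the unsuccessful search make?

5

118: h=16 → slot 16
146: h=10 → slot 10
363: h=6 → slot 6
870: h=3 → slot 3
685: h=5 → slot 5
556: h=12 → slot 12
653: h=7 → slot 7
853: h=3, h2=6, probe 3,9 → slot 9
990: h=4 → slot 4
811: h=12, h2=12, probe 12,7,2 → slot 2
600: h=5, h2=9, probe 5,14 → slot 14
Table: [—, —, 811, 870, 990, 685, 363, 653, —, 853, 146, —, 556, —, 600, —, 118]
Lookup 90: h=5, h2=11, probe 5,16,10,4,15 → slot 15 empty, not found.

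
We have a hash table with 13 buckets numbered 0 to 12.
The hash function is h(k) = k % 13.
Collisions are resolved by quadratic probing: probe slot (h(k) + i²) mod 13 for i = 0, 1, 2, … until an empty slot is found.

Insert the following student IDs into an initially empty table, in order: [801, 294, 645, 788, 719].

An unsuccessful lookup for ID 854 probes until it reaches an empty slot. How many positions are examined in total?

801: h=8 → slot 8
294: h=8, probe 8,9 → slot 9
645: h=8, probe 8,9,12 → slot 12
788: h=8, probe 8,9,12,4 → slot 4
719: h=4, probe 4,5 → slot 5
Table: [—, —, —, —, 788, 719, —, —, 801, 294, —, —, 645]
Lookup 854: h=9, probe 9,10 → slot 10 empty, not found.

2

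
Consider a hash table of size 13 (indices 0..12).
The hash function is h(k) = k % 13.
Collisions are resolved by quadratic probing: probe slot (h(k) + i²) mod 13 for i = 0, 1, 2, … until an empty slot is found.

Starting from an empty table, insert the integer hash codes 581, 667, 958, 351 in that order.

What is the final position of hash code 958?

581 hashes to 9; slot 9 is free => place at 9.
667 hashes to 4; slot 4 is free => place at 4.
958 hashes to 9; 9 taken => place at 10.
351 hashes to 0; slot 0 is free => place at 0.
Table: [351, —, —, —, 667, —, —, —, —, 581, 958, —, —]

10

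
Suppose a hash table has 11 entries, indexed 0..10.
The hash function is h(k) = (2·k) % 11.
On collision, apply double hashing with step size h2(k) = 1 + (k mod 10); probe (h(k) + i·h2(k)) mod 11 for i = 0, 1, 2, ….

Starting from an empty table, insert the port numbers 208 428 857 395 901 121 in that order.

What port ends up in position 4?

208 hashes to 9; slot 9 is free => place at 9.
428 hashes to 9, h2=9; 9 taken => place at 7.
857 hashes to 9, h2=8; 9 taken => place at 6.
395 hashes to 9, h2=6; 9 taken => place at 4.
901 hashes to 9, h2=2; 9 taken => place at 0.
121 hashes to 0, h2=2; 0 taken => place at 2.
Table: [901, —, 121, —, 395, —, 857, 428, —, 208, —]

395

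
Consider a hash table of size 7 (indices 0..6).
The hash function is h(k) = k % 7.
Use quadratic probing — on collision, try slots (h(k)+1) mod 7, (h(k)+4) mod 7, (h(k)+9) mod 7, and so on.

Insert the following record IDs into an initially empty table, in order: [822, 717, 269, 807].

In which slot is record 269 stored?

Insert 822: h=3, slot 3 empty → index 3.
Insert 717: h=3, slot 3 occupied → index 4.
Insert 269: h=3, slots 3,4 occupied → index 0.
Insert 807: h=2, slot 2 empty → index 2.
Table: [269, ∅, 807, 822, 717, ∅, ∅]

0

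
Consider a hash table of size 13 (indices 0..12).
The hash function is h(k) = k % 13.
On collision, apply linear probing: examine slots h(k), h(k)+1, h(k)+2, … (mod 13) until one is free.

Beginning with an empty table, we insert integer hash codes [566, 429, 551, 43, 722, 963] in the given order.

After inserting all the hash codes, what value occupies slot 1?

Insert 566: h=7, slot 7 empty → index 7.
Insert 429: h=0, slot 0 empty → index 0.
Insert 551: h=5, slot 5 empty → index 5.
Insert 43: h=4, slot 4 empty → index 4.
Insert 722: h=7, slot 7 occupied → index 8.
Insert 963: h=1, slot 1 empty → index 1.
Table: [429, 963, —, —, 43, 551, —, 566, 722, —, —, —, —]

963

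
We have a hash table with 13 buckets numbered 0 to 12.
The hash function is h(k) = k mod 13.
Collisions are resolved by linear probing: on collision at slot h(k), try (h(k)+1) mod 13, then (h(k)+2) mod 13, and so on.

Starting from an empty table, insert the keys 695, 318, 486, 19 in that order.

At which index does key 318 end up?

7

Insert 695: h=6, slot 6 empty => index 6.
Insert 318: h=6, slot 6 occupied => index 7.
Insert 486: h=5, slot 5 empty => index 5.
Insert 19: h=6, slots 6,7 occupied => index 8.
Table: [∅, ∅, ∅, ∅, ∅, 486, 695, 318, 19, ∅, ∅, ∅, ∅]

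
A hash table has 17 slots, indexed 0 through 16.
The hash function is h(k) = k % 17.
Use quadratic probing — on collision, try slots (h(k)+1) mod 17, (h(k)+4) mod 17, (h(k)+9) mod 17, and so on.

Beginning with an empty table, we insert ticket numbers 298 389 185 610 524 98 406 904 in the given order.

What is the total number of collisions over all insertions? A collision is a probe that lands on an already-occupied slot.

6

298: h=9 → slot 9
389: h=15 → slot 15
185: h=15, probe 15,16 → slot 16
610: h=15, probe 15,16,2 → slot 2
524: h=14 → slot 14
98: h=13 → slot 13
406: h=15, probe 15,16,2,7 → slot 7
904: h=3 → slot 3
Table: [—, —, 610, 904, —, —, —, 406, —, 298, —, —, —, 98, 524, 389, 185]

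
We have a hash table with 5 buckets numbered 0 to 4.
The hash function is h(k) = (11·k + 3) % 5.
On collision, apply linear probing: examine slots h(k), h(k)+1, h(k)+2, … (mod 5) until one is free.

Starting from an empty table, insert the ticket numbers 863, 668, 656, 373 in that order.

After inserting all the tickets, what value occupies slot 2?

668

863: h=1 => slot 1
668: h=1, probe 1,2 => slot 2
656: h=4 => slot 4
373: h=1, probe 1,2,3 => slot 3
Table: [., 863, 668, 373, 656]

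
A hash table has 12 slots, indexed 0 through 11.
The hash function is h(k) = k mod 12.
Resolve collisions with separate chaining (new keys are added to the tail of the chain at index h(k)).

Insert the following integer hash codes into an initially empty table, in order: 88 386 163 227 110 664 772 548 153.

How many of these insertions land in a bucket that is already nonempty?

88 -> bucket 4
386 -> bucket 2
163 -> bucket 7
227 -> bucket 11
110 -> bucket 2 (collision)
664 -> bucket 4 (collision)
772 -> bucket 4 (collision)
548 -> bucket 8
153 -> bucket 9
Final buckets:
0: _
1: _
2: 386 -> 110
3: _
4: 88 -> 664 -> 772
5: _
6: _
7: 163
8: 548
9: 153
10: _
11: 227

3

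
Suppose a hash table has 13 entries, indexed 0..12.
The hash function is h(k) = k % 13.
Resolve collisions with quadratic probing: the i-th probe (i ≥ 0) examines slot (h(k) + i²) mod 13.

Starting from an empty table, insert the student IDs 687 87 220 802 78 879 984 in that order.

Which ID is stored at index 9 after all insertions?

687 hashes to 11; slot 11 is free → place at 11.
87 hashes to 9; slot 9 is free → place at 9.
220 hashes to 12; slot 12 is free → place at 12.
802 hashes to 9; 9 taken → place at 10.
78 hashes to 0; slot 0 is free → place at 0.
879 hashes to 8; slot 8 is free → place at 8.
984 hashes to 9; 9,10,0 taken → place at 5.
Table: [78, ∅, ∅, ∅, ∅, 984, ∅, ∅, 879, 87, 802, 687, 220]

87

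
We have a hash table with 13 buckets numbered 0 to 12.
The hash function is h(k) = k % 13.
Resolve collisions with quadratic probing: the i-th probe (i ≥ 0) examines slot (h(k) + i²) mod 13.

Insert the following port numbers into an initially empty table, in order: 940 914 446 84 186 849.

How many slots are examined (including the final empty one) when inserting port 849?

5

940 hashes to 4; slot 4 is free => place at 4.
914 hashes to 4; 4 taken => place at 5.
446 hashes to 4; 4,5 taken => place at 8.
84 hashes to 6; slot 6 is free => place at 6.
186 hashes to 4; 4,5,8 taken => place at 0.
849 hashes to 4; 4,5,8,0 taken => place at 7.
Table: [186, ., ., ., 940, 914, 84, 849, 446, ., ., ., .]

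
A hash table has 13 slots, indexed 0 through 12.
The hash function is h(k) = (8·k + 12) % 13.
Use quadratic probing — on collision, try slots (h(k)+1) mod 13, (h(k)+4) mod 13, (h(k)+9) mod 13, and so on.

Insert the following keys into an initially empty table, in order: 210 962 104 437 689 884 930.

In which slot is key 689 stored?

3

210: h=2 => slot 2
962: h=12 => slot 12
104: h=12, probe 12,0 => slot 0
437: h=11 => slot 11
689: h=12, probe 12,0,3 => slot 3
884: h=12, probe 12,0,3,8 => slot 8
930: h=3, probe 3,4 => slot 4
Table: [104, —, 210, 689, 930, —, —, —, 884, —, —, 437, 962]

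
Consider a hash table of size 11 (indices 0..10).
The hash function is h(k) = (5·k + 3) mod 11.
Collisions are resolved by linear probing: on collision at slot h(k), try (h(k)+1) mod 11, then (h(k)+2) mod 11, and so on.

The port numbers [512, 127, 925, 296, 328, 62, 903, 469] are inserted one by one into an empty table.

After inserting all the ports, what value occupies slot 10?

903

Insert 512: h=0, slot 0 empty => index 0.
Insert 127: h=0, slot 0 occupied => index 1.
Insert 925: h=8, slot 8 empty => index 8.
Insert 296: h=9, slot 9 empty => index 9.
Insert 328: h=4, slot 4 empty => index 4.
Insert 62: h=5, slot 5 empty => index 5.
Insert 903: h=8, slots 8,9 occupied => index 10.
Insert 469: h=5, slot 5 occupied => index 6.
Table: [512, 127, ., ., 328, 62, 469, ., 925, 296, 903]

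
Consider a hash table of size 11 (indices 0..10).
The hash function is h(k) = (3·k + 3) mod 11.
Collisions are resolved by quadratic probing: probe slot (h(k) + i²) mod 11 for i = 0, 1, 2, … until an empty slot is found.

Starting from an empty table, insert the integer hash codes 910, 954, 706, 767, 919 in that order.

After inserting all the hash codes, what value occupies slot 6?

954

910 hashes to 5; slot 5 is free -> place at 5.
954 hashes to 5; 5 taken -> place at 6.
706 hashes to 9; slot 9 is free -> place at 9.
767 hashes to 5; 5,6,9 taken -> place at 3.
919 hashes to 10; slot 10 is free -> place at 10.
Table: [∅, ∅, ∅, 767, ∅, 910, 954, ∅, ∅, 706, 919]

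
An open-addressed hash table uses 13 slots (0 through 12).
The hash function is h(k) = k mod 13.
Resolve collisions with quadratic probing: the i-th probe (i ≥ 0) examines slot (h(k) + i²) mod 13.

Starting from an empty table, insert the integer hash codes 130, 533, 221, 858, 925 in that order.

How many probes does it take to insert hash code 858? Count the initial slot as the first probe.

Insert 130: h=0, slot 0 empty -> index 0.
Insert 533: h=0, slot 0 occupied -> index 1.
Insert 221: h=0, slots 0,1 occupied -> index 4.
Insert 858: h=0, slots 0,1,4 occupied -> index 9.
Insert 925: h=2, slot 2 empty -> index 2.
Table: [130, 533, 925, ., 221, ., ., ., ., 858, ., ., .]

4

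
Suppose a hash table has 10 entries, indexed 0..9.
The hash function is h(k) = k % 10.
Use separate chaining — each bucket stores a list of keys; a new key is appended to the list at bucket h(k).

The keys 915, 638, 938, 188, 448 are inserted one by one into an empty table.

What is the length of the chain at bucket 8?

Insert 915: h=5, bucket 5 empty → new chain.
Insert 638: h=8, bucket 8 empty → new chain.
Insert 938: h=8, bucket 8 nonempty → append to chain.
Insert 188: h=8, bucket 8 nonempty → append to chain.
Insert 448: h=8, bucket 8 nonempty → append to chain.
Final buckets:
0: —
1: —
2: —
3: —
4: —
5: 915
6: —
7: —
8: 638 -> 938 -> 188 -> 448
9: —

4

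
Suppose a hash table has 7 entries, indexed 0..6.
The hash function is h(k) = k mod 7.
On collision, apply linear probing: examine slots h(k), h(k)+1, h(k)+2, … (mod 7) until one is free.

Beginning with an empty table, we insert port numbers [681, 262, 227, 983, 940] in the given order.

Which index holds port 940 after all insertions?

6

Insert 681: h=2, slot 2 empty -> index 2.
Insert 262: h=3, slot 3 empty -> index 3.
Insert 227: h=3, slot 3 occupied -> index 4.
Insert 983: h=3, slots 3,4 occupied -> index 5.
Insert 940: h=2, slots 2,3,4,5 occupied -> index 6.
Table: [∅, ∅, 681, 262, 227, 983, 940]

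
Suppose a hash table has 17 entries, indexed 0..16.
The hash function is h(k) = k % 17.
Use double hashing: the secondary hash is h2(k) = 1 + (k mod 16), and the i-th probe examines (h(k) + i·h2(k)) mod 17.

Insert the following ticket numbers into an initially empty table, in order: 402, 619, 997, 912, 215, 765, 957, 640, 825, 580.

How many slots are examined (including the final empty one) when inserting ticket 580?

Insert 402: h=11, slot 11 empty → index 11.
Insert 619: h=7, slot 7 empty → index 7.
Insert 997: h=11, h2=6, slot 11 occupied → index 0.
Insert 912: h=11, h2=1, slot 11 occupied → index 12.
Insert 215: h=11, h2=8, slot 11 occupied → index 2.
Insert 765: h=0, h2=14, slot 0 occupied → index 14.
Insert 957: h=5, slot 5 empty → index 5.
Insert 640: h=11, h2=1, slots 11,12 occupied → index 13.
Insert 825: h=9, slot 9 empty → index 9.
Insert 580: h=2, h2=5, slots 2,7,12,0,5 occupied → index 10.
Table: [997, —, 215, —, —, 957, —, 619, —, 825, 580, 402, 912, 640, 765, —, —]

6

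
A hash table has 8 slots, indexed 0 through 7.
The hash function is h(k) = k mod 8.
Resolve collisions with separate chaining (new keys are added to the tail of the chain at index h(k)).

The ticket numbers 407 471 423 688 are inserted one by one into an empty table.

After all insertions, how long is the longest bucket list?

Insert 407: h=7, bucket 7 empty → new chain.
Insert 471: h=7, bucket 7 nonempty → append to chain.
Insert 423: h=7, bucket 7 nonempty → append to chain.
Insert 688: h=0, bucket 0 empty → new chain.
Final buckets:
0: 688
1: _
2: _
3: _
4: _
5: _
6: _
7: 407 -> 471 -> 423

3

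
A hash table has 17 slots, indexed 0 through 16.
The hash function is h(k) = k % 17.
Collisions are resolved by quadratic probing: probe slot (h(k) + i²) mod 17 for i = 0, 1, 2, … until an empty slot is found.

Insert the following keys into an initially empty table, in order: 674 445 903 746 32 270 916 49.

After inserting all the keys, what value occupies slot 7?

Insert 674: h=11, slot 11 empty => index 11.
Insert 445: h=3, slot 3 empty => index 3.
Insert 903: h=2, slot 2 empty => index 2.
Insert 746: h=15, slot 15 empty => index 15.
Insert 32: h=15, slot 15 occupied => index 16.
Insert 270: h=15, slots 15,16,2 occupied => index 7.
Insert 916: h=15, slots 15,16,2,7 occupied => index 14.
Insert 49: h=15, slots 15,16,2,7,14 occupied => index 6.
Table: [-, -, 903, 445, -, -, 49, 270, -, -, -, 674, -, -, 916, 746, 32]

270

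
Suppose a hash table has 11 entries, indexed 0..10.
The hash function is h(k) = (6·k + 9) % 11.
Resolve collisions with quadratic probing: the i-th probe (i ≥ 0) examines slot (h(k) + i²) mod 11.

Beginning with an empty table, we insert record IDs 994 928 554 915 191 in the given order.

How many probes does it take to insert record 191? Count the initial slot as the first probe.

994 hashes to 0; slot 0 is free -> place at 0.
928 hashes to 0; 0 taken -> place at 1.
554 hashes to 0; 0,1 taken -> place at 4.
915 hashes to 10; slot 10 is free -> place at 10.
191 hashes to 0; 0,1,4 taken -> place at 9.
Table: [994, 928, ∅, ∅, 554, ∅, ∅, ∅, ∅, 191, 915]

4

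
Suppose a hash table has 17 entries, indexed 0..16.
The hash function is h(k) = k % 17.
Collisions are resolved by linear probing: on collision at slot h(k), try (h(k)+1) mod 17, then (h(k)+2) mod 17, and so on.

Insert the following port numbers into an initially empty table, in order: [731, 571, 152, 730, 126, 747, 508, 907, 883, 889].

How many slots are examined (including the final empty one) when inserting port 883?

731: h=0 → slot 0
571: h=10 → slot 10
152: h=16 → slot 16
730: h=16, probe 16,0,1 → slot 1
126: h=7 → slot 7
747: h=16, probe 16,0,1,2 → slot 2
508: h=15 → slot 15
907: h=6 → slot 6
883: h=16, probe 16,0,1,2,3 → slot 3
889: h=5 → slot 5
Table: [731, 730, 747, 883, ., 889, 907, 126, ., ., 571, ., ., ., ., 508, 152]

5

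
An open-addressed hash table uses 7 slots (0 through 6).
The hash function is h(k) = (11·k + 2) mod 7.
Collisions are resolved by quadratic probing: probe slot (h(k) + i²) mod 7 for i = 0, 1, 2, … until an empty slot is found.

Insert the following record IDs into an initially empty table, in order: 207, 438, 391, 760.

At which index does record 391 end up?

6

Insert 207: h=4, slot 4 empty → index 4.
Insert 438: h=4, slot 4 occupied → index 5.
Insert 391: h=5, slot 5 occupied → index 6.
Insert 760: h=4, slots 4,5 occupied → index 1.
Table: [_, 760, _, _, 207, 438, 391]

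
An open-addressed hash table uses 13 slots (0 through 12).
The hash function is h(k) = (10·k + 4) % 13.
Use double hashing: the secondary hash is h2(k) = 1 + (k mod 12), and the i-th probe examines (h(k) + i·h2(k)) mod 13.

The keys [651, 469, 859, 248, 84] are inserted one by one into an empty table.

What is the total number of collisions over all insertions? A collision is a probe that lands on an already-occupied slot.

651 hashes to 1; slot 1 is free => place at 1.
469 hashes to 1, h2=2; 1 taken => place at 3.
859 hashes to 1, h2=8; 1 taken => place at 9.
248 hashes to 1, h2=9; 1 taken => place at 10.
84 hashes to 12; slot 12 is free => place at 12.
Table: [∅, 651, ∅, 469, ∅, ∅, ∅, ∅, ∅, 859, 248, ∅, 84]

3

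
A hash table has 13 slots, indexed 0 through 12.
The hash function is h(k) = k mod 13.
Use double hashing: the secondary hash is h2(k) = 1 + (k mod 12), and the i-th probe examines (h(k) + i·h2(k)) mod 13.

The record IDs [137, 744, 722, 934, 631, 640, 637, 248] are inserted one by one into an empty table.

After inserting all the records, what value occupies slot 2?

137: h=7 → slot 7
744: h=3 → slot 3
722: h=7, h2=3, probe 7,10 → slot 10
934: h=11 → slot 11
631: h=7, h2=8, probe 7,2 → slot 2
640: h=3, h2=5, probe 3,8 → slot 8
637: h=0 → slot 0
248: h=1 → slot 1
Table: [637, 248, 631, 744, -, -, -, 137, 640, -, 722, 934, -]

631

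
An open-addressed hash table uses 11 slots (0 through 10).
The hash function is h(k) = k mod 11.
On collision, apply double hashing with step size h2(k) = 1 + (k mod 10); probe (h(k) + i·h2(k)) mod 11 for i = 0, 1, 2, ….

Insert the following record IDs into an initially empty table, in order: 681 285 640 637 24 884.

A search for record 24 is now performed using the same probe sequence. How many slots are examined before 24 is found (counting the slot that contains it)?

3

681: h=10 => slot 10
285: h=10, h2=6, probe 10,5 => slot 5
640: h=2 => slot 2
637: h=10, h2=8, probe 10,7 => slot 7
24: h=2, h2=5, probe 2,7,1 => slot 1
884: h=4 => slot 4
Table: [., 24, 640, ., 884, 285, ., 637, ., ., 681]
Lookup 24: h=2, h2=5, probe 2,7,1 → found at 1.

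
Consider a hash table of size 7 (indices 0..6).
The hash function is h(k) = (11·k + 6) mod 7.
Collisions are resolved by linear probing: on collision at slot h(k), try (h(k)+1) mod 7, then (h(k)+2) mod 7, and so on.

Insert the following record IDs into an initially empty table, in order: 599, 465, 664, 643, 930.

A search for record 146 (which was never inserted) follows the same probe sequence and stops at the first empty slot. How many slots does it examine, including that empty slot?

Insert 599: h=1, slot 1 empty -> index 1.
Insert 465: h=4, slot 4 empty -> index 4.
Insert 664: h=2, slot 2 empty -> index 2.
Insert 643: h=2, slot 2 occupied -> index 3.
Insert 930: h=2, slots 2,3,4 occupied -> index 5.
Table: [., 599, 664, 643, 465, 930, .]
Lookup 146: h=2, probe 2,3,4,5,6 → slot 6 empty, not found.

5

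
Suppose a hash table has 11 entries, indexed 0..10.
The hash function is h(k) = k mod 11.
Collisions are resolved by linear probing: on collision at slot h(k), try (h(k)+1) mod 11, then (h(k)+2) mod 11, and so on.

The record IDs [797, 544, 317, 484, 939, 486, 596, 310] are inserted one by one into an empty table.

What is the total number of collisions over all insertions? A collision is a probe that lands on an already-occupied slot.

797 hashes to 5; slot 5 is free → place at 5.
544 hashes to 5; 5 taken → place at 6.
317 hashes to 9; slot 9 is free → place at 9.
484 hashes to 0; slot 0 is free → place at 0.
939 hashes to 4; slot 4 is free → place at 4.
486 hashes to 2; slot 2 is free → place at 2.
596 hashes to 2; 2 taken → place at 3.
310 hashes to 2; 2,3,4,5,6 taken → place at 7.
Table: [484, ∅, 486, 596, 939, 797, 544, 310, ∅, 317, ∅]

7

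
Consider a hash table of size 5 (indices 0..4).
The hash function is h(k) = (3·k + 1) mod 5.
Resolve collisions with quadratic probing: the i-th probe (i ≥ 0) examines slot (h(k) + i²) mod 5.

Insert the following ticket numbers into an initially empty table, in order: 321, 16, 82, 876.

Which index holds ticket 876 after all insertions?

3

321 hashes to 4; slot 4 is free => place at 4.
16 hashes to 4; 4 taken => place at 0.
82 hashes to 2; slot 2 is free => place at 2.
876 hashes to 4; 4,0 taken => place at 3.
Table: [16, ∅, 82, 876, 321]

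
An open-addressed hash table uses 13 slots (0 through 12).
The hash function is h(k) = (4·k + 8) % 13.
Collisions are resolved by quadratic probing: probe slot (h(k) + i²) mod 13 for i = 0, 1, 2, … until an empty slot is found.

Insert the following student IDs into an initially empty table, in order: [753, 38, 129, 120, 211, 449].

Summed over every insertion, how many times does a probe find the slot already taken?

5

Insert 753: h=4, slot 4 empty -> index 4.
Insert 38: h=4, slot 4 occupied -> index 5.
Insert 129: h=4, slots 4,5 occupied -> index 8.
Insert 120: h=7, slot 7 empty -> index 7.
Insert 211: h=7, slots 7,8 occupied -> index 11.
Insert 449: h=10, slot 10 empty -> index 10.
Table: [—, —, —, —, 753, 38, —, 120, 129, —, 449, 211, —]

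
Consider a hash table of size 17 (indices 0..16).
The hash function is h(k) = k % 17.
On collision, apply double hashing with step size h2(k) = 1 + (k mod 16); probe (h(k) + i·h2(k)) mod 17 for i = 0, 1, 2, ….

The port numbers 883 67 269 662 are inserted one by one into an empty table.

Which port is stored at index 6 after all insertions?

883 hashes to 16; slot 16 is free → place at 16.
67 hashes to 16, h2=4; 16 taken → place at 3.
269 hashes to 14; slot 14 is free → place at 14.
662 hashes to 16, h2=7; 16 taken → place at 6.
Table: [∅, ∅, ∅, 67, ∅, ∅, 662, ∅, ∅, ∅, ∅, ∅, ∅, ∅, 269, ∅, 883]

662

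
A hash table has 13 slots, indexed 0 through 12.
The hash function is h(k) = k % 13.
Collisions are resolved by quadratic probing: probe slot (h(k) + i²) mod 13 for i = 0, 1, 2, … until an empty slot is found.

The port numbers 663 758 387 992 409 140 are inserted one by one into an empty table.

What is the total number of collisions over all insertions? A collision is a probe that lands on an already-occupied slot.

663: h=0 -> slot 0
758: h=4 -> slot 4
387: h=10 -> slot 10
992: h=4, probe 4,5 -> slot 5
409: h=6 -> slot 6
140: h=10, probe 10,11 -> slot 11
Table: [663, ∅, ∅, ∅, 758, 992, 409, ∅, ∅, ∅, 387, 140, ∅]

2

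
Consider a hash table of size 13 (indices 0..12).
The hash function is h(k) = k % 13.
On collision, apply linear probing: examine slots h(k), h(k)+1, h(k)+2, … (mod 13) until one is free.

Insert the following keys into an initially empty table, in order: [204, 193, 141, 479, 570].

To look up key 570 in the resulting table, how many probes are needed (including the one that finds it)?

204 hashes to 9; slot 9 is free -> place at 9.
193 hashes to 11; slot 11 is free -> place at 11.
141 hashes to 11; 11 taken -> place at 12.
479 hashes to 11; 11,12 taken -> place at 0.
570 hashes to 11; 11,12,0 taken -> place at 1.
Table: [479, 570, ., ., ., ., ., ., ., 204, ., 193, 141]
Lookup 570: h=11, probe 11,12,0,1 → found at 1.

4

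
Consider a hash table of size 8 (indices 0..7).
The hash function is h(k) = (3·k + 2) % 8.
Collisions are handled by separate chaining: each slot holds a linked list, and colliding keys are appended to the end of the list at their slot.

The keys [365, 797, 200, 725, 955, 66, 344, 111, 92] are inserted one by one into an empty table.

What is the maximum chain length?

365 -> bucket 1
797 -> bucket 1 (collision)
200 -> bucket 2
725 -> bucket 1 (collision)
955 -> bucket 3
66 -> bucket 0
344 -> bucket 2 (collision)
111 -> bucket 7
92 -> bucket 6
Final buckets:
0: 66
1: 365 -> 797 -> 725
2: 200 -> 344
3: 955
4: —
5: —
6: 92
7: 111

3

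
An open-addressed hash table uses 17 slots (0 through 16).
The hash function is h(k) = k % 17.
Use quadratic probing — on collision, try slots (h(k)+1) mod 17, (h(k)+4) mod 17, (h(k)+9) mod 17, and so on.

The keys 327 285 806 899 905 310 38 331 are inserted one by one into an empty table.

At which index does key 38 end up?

327 hashes to 4; slot 4 is free → place at 4.
285 hashes to 13; slot 13 is free → place at 13.
806 hashes to 7; slot 7 is free → place at 7.
899 hashes to 15; slot 15 is free → place at 15.
905 hashes to 4; 4 taken → place at 5.
310 hashes to 4; 4,5 taken → place at 8.
38 hashes to 4; 4,5,8,13 taken → place at 3.
331 hashes to 8; 8 taken → place at 9.
Table: [-, -, -, 38, 327, 905, -, 806, 310, 331, -, -, -, 285, -, 899, -]

3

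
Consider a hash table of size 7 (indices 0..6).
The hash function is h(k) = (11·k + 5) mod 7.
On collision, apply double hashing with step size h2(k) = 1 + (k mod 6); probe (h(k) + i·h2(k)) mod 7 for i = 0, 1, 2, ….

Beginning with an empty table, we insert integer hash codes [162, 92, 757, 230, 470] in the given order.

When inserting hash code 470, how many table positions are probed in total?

5

162: h=2 → slot 2
92: h=2, h2=3, probe 2,5 → slot 5
757: h=2, h2=2, probe 2,4 → slot 4
230: h=1 → slot 1
470: h=2, h2=3, probe 2,5,1,4,0 → slot 0
Table: [470, 230, 162, ., 757, 92, .]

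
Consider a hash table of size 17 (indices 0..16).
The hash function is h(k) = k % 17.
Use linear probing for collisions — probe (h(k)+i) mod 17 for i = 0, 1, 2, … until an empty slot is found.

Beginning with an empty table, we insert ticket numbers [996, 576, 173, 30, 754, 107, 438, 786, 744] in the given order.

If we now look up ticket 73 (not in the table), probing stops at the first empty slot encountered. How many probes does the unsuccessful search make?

996 hashes to 10; slot 10 is free → place at 10.
576 hashes to 15; slot 15 is free → place at 15.
173 hashes to 3; slot 3 is free → place at 3.
30 hashes to 13; slot 13 is free → place at 13.
754 hashes to 6; slot 6 is free → place at 6.
107 hashes to 5; slot 5 is free → place at 5.
438 hashes to 13; 13 taken → place at 14.
786 hashes to 4; slot 4 is free → place at 4.
744 hashes to 13; 13,14,15 taken → place at 16.
Table: [∅, ∅, ∅, 173, 786, 107, 754, ∅, ∅, ∅, 996, ∅, ∅, 30, 438, 576, 744]
Lookup 73: h=5, probe 5,6,7 → slot 7 empty, not found.

3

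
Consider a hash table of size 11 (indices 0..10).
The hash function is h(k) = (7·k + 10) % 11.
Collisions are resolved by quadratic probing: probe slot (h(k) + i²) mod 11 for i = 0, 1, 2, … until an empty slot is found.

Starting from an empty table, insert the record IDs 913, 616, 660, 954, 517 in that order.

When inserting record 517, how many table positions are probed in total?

Insert 913: h=10, slot 10 empty → index 10.
Insert 616: h=10, slot 10 occupied → index 0.
Insert 660: h=10, slots 10,0 occupied → index 3.
Insert 954: h=0, slot 0 occupied → index 1.
Insert 517: h=10, slots 10,0,3 occupied → index 8.
Table: [616, 954, _, 660, _, _, _, _, 517, _, 913]

4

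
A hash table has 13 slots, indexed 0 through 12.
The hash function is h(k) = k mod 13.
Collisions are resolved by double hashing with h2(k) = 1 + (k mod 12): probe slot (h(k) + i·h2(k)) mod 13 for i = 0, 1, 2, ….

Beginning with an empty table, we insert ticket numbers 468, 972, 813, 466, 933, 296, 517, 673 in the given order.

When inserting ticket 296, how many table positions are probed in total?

Insert 468: h=0, slot 0 empty → index 0.
Insert 972: h=10, slot 10 empty → index 10.
Insert 813: h=7, slot 7 empty → index 7.
Insert 466: h=11, slot 11 empty → index 11.
Insert 933: h=10, h2=10, slots 10,7 occupied → index 4.
Insert 296: h=10, h2=9, slot 10 occupied → index 6.
Insert 517: h=10, h2=2, slot 10 occupied → index 12.
Insert 673: h=10, h2=2, slots 10,12 occupied → index 1.
Table: [468, 673, _, _, 933, _, 296, 813, _, _, 972, 466, 517]

2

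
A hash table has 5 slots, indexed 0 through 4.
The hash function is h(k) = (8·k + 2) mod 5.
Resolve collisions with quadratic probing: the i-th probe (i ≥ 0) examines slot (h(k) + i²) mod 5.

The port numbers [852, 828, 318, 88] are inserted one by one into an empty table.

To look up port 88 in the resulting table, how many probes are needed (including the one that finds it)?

852: h=3 -> slot 3
828: h=1 -> slot 1
318: h=1, probe 1,2 -> slot 2
88: h=1, probe 1,2,0 -> slot 0
Table: [88, 828, 318, 852, —]
Lookup 88: h=1, probe 1,2,0 → found at 0.

3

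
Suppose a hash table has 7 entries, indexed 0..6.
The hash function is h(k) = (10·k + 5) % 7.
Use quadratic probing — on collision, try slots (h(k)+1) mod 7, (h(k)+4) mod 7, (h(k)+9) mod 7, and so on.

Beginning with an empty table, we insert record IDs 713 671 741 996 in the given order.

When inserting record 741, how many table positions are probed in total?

713: h=2 -> slot 2
671: h=2, probe 2,3 -> slot 3
741: h=2, probe 2,3,6 -> slot 6
996: h=4 -> slot 4
Table: [., ., 713, 671, 996, ., 741]

3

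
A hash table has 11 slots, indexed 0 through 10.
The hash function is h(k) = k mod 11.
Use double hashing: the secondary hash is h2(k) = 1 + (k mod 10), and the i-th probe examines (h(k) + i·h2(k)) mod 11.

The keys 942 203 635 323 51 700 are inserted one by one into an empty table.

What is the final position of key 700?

10

942: h=7 => slot 7
203: h=5 => slot 5
635: h=8 => slot 8
323: h=4 => slot 4
51: h=7, h2=2, probe 7,9 => slot 9
700: h=7, h2=1, probe 7,8,9,10 => slot 10
Table: [∅, ∅, ∅, ∅, 323, 203, ∅, 942, 635, 51, 700]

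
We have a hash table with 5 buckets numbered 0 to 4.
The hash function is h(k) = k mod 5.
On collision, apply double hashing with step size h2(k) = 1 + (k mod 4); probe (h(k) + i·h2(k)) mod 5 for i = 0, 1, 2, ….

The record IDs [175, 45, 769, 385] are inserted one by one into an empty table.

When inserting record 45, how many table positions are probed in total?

175 hashes to 0; slot 0 is free -> place at 0.
45 hashes to 0, h2=2; 0 taken -> place at 2.
769 hashes to 4; slot 4 is free -> place at 4.
385 hashes to 0, h2=2; 0,2,4 taken -> place at 1.
Table: [175, 385, 45, _, 769]

2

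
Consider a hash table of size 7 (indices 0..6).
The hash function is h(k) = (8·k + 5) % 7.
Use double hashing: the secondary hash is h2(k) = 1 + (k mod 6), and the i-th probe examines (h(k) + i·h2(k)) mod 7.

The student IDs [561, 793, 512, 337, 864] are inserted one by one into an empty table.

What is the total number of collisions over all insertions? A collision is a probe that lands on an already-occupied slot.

Insert 561: h=6, slot 6 empty => index 6.
Insert 793: h=0, slot 0 empty => index 0.
Insert 512: h=6, h2=3, slot 6 occupied => index 2.
Insert 337: h=6, h2=2, slot 6 occupied => index 1.
Insert 864: h=1, h2=1, slots 1,2 occupied => index 3.
Table: [793, 337, 512, 864, —, —, 561]

4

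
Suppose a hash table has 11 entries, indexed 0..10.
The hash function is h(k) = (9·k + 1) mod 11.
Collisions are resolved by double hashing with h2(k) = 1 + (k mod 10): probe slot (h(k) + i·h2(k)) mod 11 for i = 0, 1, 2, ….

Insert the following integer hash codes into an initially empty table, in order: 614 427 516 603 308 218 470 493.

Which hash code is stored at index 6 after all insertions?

614 hashes to 5; slot 5 is free -> place at 5.
427 hashes to 5, h2=8; 5 taken -> place at 2.
516 hashes to 3; slot 3 is free -> place at 3.
603 hashes to 5, h2=4; 5 taken -> place at 9.
308 hashes to 1; slot 1 is free -> place at 1.
218 hashes to 5, h2=9; 5,3,1 taken -> place at 10.
470 hashes to 7; slot 7 is free -> place at 7.
493 hashes to 5, h2=4; 5,9,2 taken -> place at 6.
Table: [., 308, 427, 516, ., 614, 493, 470, ., 603, 218]

493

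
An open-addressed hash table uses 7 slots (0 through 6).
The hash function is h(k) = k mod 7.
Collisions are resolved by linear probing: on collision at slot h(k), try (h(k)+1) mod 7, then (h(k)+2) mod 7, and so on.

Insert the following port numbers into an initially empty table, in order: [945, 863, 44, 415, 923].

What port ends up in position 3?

Insert 945: h=0, slot 0 empty => index 0.
Insert 863: h=2, slot 2 empty => index 2.
Insert 44: h=2, slot 2 occupied => index 3.
Insert 415: h=2, slots 2,3 occupied => index 4.
Insert 923: h=6, slot 6 empty => index 6.
Table: [945, _, 863, 44, 415, _, 923]

44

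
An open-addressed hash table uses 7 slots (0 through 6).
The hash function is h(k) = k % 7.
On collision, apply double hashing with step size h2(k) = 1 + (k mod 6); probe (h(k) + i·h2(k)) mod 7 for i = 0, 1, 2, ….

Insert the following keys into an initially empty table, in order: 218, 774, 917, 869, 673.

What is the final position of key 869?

Insert 218: h=1, slot 1 empty -> index 1.
Insert 774: h=4, slot 4 empty -> index 4.
Insert 917: h=0, slot 0 empty -> index 0.
Insert 869: h=1, h2=6, slots 1,0 occupied -> index 6.
Insert 673: h=1, h2=2, slot 1 occupied -> index 3.
Table: [917, 218, -, 673, 774, -, 869]

6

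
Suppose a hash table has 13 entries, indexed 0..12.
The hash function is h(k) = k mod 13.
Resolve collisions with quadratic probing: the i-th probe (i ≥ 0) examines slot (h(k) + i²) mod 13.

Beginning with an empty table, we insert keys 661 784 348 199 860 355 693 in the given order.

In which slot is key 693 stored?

661 hashes to 11; slot 11 is free -> place at 11.
784 hashes to 4; slot 4 is free -> place at 4.
348 hashes to 10; slot 10 is free -> place at 10.
199 hashes to 4; 4 taken -> place at 5.
860 hashes to 2; slot 2 is free -> place at 2.
355 hashes to 4; 4,5 taken -> place at 8.
693 hashes to 4; 4,5,8 taken -> place at 0.
Table: [693, —, 860, —, 784, 199, —, —, 355, —, 348, 661, —]

0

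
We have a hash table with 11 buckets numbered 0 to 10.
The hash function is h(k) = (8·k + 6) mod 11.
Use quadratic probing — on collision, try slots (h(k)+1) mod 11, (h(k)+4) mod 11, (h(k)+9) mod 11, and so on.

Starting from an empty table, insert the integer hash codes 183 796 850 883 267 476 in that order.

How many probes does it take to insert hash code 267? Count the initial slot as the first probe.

3

183: h=7 -> slot 7
796: h=5 -> slot 5
850: h=8 -> slot 8
883: h=8, probe 8,9 -> slot 9
267: h=8, probe 8,9,1 -> slot 1
476: h=8, probe 8,9,1,6 -> slot 6
Table: [∅, 267, ∅, ∅, ∅, 796, 476, 183, 850, 883, ∅]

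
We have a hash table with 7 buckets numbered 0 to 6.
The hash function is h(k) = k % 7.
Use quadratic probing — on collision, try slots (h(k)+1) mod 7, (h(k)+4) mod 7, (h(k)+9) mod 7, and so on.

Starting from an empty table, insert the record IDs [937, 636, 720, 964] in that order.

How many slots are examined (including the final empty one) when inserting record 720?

Insert 937: h=6, slot 6 empty -> index 6.
Insert 636: h=6, slot 6 occupied -> index 0.
Insert 720: h=6, slots 6,0 occupied -> index 3.
Insert 964: h=5, slot 5 empty -> index 5.
Table: [636, ∅, ∅, 720, ∅, 964, 937]

3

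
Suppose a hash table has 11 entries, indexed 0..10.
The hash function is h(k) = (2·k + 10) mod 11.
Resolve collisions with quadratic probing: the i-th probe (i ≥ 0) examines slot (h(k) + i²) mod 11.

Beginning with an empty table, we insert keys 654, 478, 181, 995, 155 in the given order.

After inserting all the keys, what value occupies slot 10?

478

654: h=9 → slot 9
478: h=9, probe 9,10 → slot 10
181: h=9, probe 9,10,2 → slot 2
995: h=9, probe 9,10,2,7 → slot 7
155: h=1 → slot 1
Table: [∅, 155, 181, ∅, ∅, ∅, ∅, 995, ∅, 654, 478]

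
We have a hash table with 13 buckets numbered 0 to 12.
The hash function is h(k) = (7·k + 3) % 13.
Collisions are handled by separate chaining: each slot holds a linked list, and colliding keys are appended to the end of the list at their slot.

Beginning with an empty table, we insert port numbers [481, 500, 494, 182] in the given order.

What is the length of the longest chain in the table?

481 -> bucket 3
500 -> bucket 6
494 -> bucket 3 (collision)
182 -> bucket 3 (collision)
Final buckets:
0: —
1: —
2: —
3: 481 -> 494 -> 182
4: —
5: —
6: 500
7: —
8: —
9: —
10: —
11: —
12: —

3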